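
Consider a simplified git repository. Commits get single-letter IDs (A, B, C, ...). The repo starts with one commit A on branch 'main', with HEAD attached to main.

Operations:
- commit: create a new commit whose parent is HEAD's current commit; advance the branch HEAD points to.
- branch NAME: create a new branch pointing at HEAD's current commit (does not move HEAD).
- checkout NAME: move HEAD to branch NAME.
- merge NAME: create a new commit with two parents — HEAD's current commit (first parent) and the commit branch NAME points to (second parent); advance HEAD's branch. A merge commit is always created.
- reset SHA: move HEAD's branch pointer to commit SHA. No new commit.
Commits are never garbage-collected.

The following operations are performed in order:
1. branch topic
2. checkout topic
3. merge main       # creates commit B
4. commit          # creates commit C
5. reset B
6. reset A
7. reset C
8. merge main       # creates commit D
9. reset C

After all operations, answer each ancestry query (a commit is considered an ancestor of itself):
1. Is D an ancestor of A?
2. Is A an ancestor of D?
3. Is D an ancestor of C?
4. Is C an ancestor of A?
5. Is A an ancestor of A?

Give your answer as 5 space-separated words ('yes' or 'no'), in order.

After op 1 (branch): HEAD=main@A [main=A topic=A]
After op 2 (checkout): HEAD=topic@A [main=A topic=A]
After op 3 (merge): HEAD=topic@B [main=A topic=B]
After op 4 (commit): HEAD=topic@C [main=A topic=C]
After op 5 (reset): HEAD=topic@B [main=A topic=B]
After op 6 (reset): HEAD=topic@A [main=A topic=A]
After op 7 (reset): HEAD=topic@C [main=A topic=C]
After op 8 (merge): HEAD=topic@D [main=A topic=D]
After op 9 (reset): HEAD=topic@C [main=A topic=C]
ancestors(A) = {A}; D in? no
ancestors(D) = {A,B,C,D}; A in? yes
ancestors(C) = {A,B,C}; D in? no
ancestors(A) = {A}; C in? no
ancestors(A) = {A}; A in? yes

Answer: no yes no no yes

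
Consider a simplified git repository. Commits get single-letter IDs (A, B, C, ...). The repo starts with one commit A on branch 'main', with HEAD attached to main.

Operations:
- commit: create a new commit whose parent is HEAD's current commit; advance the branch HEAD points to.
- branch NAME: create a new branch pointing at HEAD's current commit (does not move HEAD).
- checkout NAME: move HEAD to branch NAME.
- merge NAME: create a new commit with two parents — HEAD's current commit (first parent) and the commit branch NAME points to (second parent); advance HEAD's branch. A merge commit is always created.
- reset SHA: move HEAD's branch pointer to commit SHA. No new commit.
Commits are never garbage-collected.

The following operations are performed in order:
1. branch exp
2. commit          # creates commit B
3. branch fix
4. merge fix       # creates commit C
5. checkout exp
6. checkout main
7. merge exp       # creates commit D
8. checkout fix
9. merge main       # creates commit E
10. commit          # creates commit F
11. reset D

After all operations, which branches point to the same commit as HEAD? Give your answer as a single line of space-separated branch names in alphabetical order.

Answer: fix main

Derivation:
After op 1 (branch): HEAD=main@A [exp=A main=A]
After op 2 (commit): HEAD=main@B [exp=A main=B]
After op 3 (branch): HEAD=main@B [exp=A fix=B main=B]
After op 4 (merge): HEAD=main@C [exp=A fix=B main=C]
After op 5 (checkout): HEAD=exp@A [exp=A fix=B main=C]
After op 6 (checkout): HEAD=main@C [exp=A fix=B main=C]
After op 7 (merge): HEAD=main@D [exp=A fix=B main=D]
After op 8 (checkout): HEAD=fix@B [exp=A fix=B main=D]
After op 9 (merge): HEAD=fix@E [exp=A fix=E main=D]
After op 10 (commit): HEAD=fix@F [exp=A fix=F main=D]
After op 11 (reset): HEAD=fix@D [exp=A fix=D main=D]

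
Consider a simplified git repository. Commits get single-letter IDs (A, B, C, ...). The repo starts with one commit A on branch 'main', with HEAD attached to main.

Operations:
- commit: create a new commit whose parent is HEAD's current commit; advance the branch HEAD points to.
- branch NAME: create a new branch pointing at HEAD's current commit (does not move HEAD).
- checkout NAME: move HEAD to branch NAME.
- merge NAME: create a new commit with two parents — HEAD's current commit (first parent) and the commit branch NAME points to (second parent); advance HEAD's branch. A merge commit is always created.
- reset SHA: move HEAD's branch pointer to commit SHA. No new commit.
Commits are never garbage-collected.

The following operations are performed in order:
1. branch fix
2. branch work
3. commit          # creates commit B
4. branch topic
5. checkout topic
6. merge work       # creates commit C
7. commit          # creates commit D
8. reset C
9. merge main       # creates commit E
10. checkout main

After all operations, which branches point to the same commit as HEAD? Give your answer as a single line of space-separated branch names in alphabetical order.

Answer: main

Derivation:
After op 1 (branch): HEAD=main@A [fix=A main=A]
After op 2 (branch): HEAD=main@A [fix=A main=A work=A]
After op 3 (commit): HEAD=main@B [fix=A main=B work=A]
After op 4 (branch): HEAD=main@B [fix=A main=B topic=B work=A]
After op 5 (checkout): HEAD=topic@B [fix=A main=B topic=B work=A]
After op 6 (merge): HEAD=topic@C [fix=A main=B topic=C work=A]
After op 7 (commit): HEAD=topic@D [fix=A main=B topic=D work=A]
After op 8 (reset): HEAD=topic@C [fix=A main=B topic=C work=A]
After op 9 (merge): HEAD=topic@E [fix=A main=B topic=E work=A]
After op 10 (checkout): HEAD=main@B [fix=A main=B topic=E work=A]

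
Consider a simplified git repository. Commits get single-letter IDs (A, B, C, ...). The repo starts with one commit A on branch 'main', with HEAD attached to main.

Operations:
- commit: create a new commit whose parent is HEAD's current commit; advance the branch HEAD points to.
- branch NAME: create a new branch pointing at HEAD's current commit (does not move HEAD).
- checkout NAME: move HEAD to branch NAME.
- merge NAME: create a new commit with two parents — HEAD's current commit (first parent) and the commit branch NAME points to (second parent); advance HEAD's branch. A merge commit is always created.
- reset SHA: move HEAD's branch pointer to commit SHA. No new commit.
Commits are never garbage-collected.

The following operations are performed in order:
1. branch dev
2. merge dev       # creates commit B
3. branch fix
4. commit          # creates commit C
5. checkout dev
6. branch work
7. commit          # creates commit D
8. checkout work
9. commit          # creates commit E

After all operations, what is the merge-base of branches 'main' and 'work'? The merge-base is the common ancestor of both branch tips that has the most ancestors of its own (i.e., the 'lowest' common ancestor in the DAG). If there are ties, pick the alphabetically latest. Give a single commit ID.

After op 1 (branch): HEAD=main@A [dev=A main=A]
After op 2 (merge): HEAD=main@B [dev=A main=B]
After op 3 (branch): HEAD=main@B [dev=A fix=B main=B]
After op 4 (commit): HEAD=main@C [dev=A fix=B main=C]
After op 5 (checkout): HEAD=dev@A [dev=A fix=B main=C]
After op 6 (branch): HEAD=dev@A [dev=A fix=B main=C work=A]
After op 7 (commit): HEAD=dev@D [dev=D fix=B main=C work=A]
After op 8 (checkout): HEAD=work@A [dev=D fix=B main=C work=A]
After op 9 (commit): HEAD=work@E [dev=D fix=B main=C work=E]
ancestors(main=C): ['A', 'B', 'C']
ancestors(work=E): ['A', 'E']
common: ['A']

Answer: A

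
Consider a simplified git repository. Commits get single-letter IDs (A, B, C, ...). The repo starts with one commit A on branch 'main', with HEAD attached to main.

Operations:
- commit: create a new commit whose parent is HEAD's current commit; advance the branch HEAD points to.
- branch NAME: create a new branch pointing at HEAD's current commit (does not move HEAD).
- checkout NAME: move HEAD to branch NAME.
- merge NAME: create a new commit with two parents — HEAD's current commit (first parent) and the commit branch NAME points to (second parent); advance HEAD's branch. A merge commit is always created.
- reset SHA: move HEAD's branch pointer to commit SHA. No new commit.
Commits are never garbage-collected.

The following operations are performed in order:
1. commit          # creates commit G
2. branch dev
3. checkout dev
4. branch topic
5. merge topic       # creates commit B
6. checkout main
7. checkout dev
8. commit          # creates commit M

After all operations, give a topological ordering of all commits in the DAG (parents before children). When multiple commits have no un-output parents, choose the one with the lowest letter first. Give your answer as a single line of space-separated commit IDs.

Answer: A G B M

Derivation:
After op 1 (commit): HEAD=main@G [main=G]
After op 2 (branch): HEAD=main@G [dev=G main=G]
After op 3 (checkout): HEAD=dev@G [dev=G main=G]
After op 4 (branch): HEAD=dev@G [dev=G main=G topic=G]
After op 5 (merge): HEAD=dev@B [dev=B main=G topic=G]
After op 6 (checkout): HEAD=main@G [dev=B main=G topic=G]
After op 7 (checkout): HEAD=dev@B [dev=B main=G topic=G]
After op 8 (commit): HEAD=dev@M [dev=M main=G topic=G]
commit A: parents=[]
commit B: parents=['G', 'G']
commit G: parents=['A']
commit M: parents=['B']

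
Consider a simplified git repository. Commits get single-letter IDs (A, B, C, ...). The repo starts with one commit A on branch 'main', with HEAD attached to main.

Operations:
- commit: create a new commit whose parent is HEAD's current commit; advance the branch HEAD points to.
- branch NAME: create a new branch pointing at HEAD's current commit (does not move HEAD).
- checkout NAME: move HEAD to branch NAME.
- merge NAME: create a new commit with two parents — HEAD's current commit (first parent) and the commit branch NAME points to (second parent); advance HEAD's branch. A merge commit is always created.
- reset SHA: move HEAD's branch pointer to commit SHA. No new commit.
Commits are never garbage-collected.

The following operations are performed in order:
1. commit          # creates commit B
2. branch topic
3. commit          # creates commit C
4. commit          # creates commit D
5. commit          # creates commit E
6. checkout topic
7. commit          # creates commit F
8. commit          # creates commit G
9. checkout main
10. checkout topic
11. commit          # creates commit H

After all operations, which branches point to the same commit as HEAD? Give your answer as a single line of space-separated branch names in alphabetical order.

Answer: topic

Derivation:
After op 1 (commit): HEAD=main@B [main=B]
After op 2 (branch): HEAD=main@B [main=B topic=B]
After op 3 (commit): HEAD=main@C [main=C topic=B]
After op 4 (commit): HEAD=main@D [main=D topic=B]
After op 5 (commit): HEAD=main@E [main=E topic=B]
After op 6 (checkout): HEAD=topic@B [main=E topic=B]
After op 7 (commit): HEAD=topic@F [main=E topic=F]
After op 8 (commit): HEAD=topic@G [main=E topic=G]
After op 9 (checkout): HEAD=main@E [main=E topic=G]
After op 10 (checkout): HEAD=topic@G [main=E topic=G]
After op 11 (commit): HEAD=topic@H [main=E topic=H]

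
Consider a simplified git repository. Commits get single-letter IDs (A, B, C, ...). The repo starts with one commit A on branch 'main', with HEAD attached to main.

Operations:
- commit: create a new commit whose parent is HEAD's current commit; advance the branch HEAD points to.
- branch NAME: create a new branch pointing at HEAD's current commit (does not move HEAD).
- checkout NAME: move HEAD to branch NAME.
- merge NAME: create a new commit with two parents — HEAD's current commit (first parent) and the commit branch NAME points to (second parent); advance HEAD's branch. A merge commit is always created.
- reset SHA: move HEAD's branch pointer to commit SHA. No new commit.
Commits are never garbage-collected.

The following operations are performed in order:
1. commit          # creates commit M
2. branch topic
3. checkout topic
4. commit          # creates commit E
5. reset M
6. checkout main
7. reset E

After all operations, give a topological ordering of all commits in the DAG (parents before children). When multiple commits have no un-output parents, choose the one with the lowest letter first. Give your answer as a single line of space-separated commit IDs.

After op 1 (commit): HEAD=main@M [main=M]
After op 2 (branch): HEAD=main@M [main=M topic=M]
After op 3 (checkout): HEAD=topic@M [main=M topic=M]
After op 4 (commit): HEAD=topic@E [main=M topic=E]
After op 5 (reset): HEAD=topic@M [main=M topic=M]
After op 6 (checkout): HEAD=main@M [main=M topic=M]
After op 7 (reset): HEAD=main@E [main=E topic=M]
commit A: parents=[]
commit E: parents=['M']
commit M: parents=['A']

Answer: A M E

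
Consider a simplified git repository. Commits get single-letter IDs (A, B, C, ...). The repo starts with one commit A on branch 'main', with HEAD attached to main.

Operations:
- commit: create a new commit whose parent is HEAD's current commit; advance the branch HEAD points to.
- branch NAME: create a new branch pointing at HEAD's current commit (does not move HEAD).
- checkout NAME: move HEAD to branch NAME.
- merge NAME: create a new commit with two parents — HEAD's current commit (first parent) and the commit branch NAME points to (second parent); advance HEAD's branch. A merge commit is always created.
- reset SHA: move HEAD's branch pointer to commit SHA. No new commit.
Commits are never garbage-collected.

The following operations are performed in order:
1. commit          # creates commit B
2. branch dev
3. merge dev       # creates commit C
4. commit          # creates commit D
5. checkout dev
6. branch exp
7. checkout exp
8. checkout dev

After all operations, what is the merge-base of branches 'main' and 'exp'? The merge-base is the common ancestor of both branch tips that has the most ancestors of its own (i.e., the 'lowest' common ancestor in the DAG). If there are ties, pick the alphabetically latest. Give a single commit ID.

Answer: B

Derivation:
After op 1 (commit): HEAD=main@B [main=B]
After op 2 (branch): HEAD=main@B [dev=B main=B]
After op 3 (merge): HEAD=main@C [dev=B main=C]
After op 4 (commit): HEAD=main@D [dev=B main=D]
After op 5 (checkout): HEAD=dev@B [dev=B main=D]
After op 6 (branch): HEAD=dev@B [dev=B exp=B main=D]
After op 7 (checkout): HEAD=exp@B [dev=B exp=B main=D]
After op 8 (checkout): HEAD=dev@B [dev=B exp=B main=D]
ancestors(main=D): ['A', 'B', 'C', 'D']
ancestors(exp=B): ['A', 'B']
common: ['A', 'B']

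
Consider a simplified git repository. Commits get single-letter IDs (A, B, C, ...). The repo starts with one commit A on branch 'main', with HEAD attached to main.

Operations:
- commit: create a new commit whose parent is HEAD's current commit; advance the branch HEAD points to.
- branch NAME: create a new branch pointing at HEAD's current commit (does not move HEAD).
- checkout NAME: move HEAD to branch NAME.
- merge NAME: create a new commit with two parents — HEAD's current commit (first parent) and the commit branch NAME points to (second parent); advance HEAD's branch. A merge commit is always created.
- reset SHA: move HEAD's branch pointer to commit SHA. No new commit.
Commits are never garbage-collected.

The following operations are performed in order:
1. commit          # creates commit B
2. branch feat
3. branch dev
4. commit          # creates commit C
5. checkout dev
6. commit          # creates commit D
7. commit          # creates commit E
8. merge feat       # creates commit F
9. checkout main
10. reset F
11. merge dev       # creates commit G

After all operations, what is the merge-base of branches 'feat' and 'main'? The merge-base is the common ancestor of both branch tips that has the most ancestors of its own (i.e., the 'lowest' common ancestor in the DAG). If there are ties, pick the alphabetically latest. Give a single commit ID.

Answer: B

Derivation:
After op 1 (commit): HEAD=main@B [main=B]
After op 2 (branch): HEAD=main@B [feat=B main=B]
After op 3 (branch): HEAD=main@B [dev=B feat=B main=B]
After op 4 (commit): HEAD=main@C [dev=B feat=B main=C]
After op 5 (checkout): HEAD=dev@B [dev=B feat=B main=C]
After op 6 (commit): HEAD=dev@D [dev=D feat=B main=C]
After op 7 (commit): HEAD=dev@E [dev=E feat=B main=C]
After op 8 (merge): HEAD=dev@F [dev=F feat=B main=C]
After op 9 (checkout): HEAD=main@C [dev=F feat=B main=C]
After op 10 (reset): HEAD=main@F [dev=F feat=B main=F]
After op 11 (merge): HEAD=main@G [dev=F feat=B main=G]
ancestors(feat=B): ['A', 'B']
ancestors(main=G): ['A', 'B', 'D', 'E', 'F', 'G']
common: ['A', 'B']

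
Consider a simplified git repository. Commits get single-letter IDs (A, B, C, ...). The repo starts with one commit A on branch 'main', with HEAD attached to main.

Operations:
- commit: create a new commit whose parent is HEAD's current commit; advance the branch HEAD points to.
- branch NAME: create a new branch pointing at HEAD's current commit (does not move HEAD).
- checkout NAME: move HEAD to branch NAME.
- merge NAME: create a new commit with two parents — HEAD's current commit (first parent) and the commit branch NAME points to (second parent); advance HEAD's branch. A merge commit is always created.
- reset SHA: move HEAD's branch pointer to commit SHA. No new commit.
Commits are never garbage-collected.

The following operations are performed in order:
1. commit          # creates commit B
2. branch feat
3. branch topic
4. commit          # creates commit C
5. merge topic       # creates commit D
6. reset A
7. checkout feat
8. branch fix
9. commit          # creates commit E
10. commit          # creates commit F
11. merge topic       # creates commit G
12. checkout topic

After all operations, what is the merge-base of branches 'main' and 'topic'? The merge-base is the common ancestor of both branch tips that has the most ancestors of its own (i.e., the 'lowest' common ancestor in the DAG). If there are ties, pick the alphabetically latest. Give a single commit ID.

After op 1 (commit): HEAD=main@B [main=B]
After op 2 (branch): HEAD=main@B [feat=B main=B]
After op 3 (branch): HEAD=main@B [feat=B main=B topic=B]
After op 4 (commit): HEAD=main@C [feat=B main=C topic=B]
After op 5 (merge): HEAD=main@D [feat=B main=D topic=B]
After op 6 (reset): HEAD=main@A [feat=B main=A topic=B]
After op 7 (checkout): HEAD=feat@B [feat=B main=A topic=B]
After op 8 (branch): HEAD=feat@B [feat=B fix=B main=A topic=B]
After op 9 (commit): HEAD=feat@E [feat=E fix=B main=A topic=B]
After op 10 (commit): HEAD=feat@F [feat=F fix=B main=A topic=B]
After op 11 (merge): HEAD=feat@G [feat=G fix=B main=A topic=B]
After op 12 (checkout): HEAD=topic@B [feat=G fix=B main=A topic=B]
ancestors(main=A): ['A']
ancestors(topic=B): ['A', 'B']
common: ['A']

Answer: A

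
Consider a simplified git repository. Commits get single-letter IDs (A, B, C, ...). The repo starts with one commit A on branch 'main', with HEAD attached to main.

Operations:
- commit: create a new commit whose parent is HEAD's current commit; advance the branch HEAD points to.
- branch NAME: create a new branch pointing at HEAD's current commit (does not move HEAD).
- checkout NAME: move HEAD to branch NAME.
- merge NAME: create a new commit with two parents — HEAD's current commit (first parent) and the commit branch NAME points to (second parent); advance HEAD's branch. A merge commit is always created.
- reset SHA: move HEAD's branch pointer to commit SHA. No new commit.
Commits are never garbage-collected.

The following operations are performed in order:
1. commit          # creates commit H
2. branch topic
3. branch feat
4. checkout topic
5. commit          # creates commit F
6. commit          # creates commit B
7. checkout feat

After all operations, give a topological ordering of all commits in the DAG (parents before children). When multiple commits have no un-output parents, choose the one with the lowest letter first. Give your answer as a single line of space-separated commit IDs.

After op 1 (commit): HEAD=main@H [main=H]
After op 2 (branch): HEAD=main@H [main=H topic=H]
After op 3 (branch): HEAD=main@H [feat=H main=H topic=H]
After op 4 (checkout): HEAD=topic@H [feat=H main=H topic=H]
After op 5 (commit): HEAD=topic@F [feat=H main=H topic=F]
After op 6 (commit): HEAD=topic@B [feat=H main=H topic=B]
After op 7 (checkout): HEAD=feat@H [feat=H main=H topic=B]
commit A: parents=[]
commit B: parents=['F']
commit F: parents=['H']
commit H: parents=['A']

Answer: A H F B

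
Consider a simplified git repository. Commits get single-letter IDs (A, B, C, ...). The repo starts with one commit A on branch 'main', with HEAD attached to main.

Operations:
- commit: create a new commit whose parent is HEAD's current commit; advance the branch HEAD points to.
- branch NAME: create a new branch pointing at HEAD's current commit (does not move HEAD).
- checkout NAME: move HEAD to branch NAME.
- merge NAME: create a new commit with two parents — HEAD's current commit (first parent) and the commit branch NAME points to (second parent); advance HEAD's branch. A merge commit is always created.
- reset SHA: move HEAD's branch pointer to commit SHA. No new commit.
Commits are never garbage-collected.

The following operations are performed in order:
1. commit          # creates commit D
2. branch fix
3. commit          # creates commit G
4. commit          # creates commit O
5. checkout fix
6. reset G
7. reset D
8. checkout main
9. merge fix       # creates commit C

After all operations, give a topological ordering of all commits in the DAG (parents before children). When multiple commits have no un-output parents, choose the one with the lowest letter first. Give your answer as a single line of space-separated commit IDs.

Answer: A D G O C

Derivation:
After op 1 (commit): HEAD=main@D [main=D]
After op 2 (branch): HEAD=main@D [fix=D main=D]
After op 3 (commit): HEAD=main@G [fix=D main=G]
After op 4 (commit): HEAD=main@O [fix=D main=O]
After op 5 (checkout): HEAD=fix@D [fix=D main=O]
After op 6 (reset): HEAD=fix@G [fix=G main=O]
After op 7 (reset): HEAD=fix@D [fix=D main=O]
After op 8 (checkout): HEAD=main@O [fix=D main=O]
After op 9 (merge): HEAD=main@C [fix=D main=C]
commit A: parents=[]
commit C: parents=['O', 'D']
commit D: parents=['A']
commit G: parents=['D']
commit O: parents=['G']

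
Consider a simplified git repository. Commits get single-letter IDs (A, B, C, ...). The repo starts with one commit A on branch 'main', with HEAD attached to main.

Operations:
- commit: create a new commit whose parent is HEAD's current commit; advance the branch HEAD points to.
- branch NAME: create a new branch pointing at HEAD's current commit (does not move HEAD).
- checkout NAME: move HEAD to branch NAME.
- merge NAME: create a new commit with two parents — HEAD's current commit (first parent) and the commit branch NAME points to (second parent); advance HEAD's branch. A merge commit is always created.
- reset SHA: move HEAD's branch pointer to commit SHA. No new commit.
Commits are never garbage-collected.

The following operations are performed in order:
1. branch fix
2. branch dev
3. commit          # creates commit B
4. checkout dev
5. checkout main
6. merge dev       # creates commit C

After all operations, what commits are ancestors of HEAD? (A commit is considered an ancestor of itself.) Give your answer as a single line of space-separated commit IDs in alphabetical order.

After op 1 (branch): HEAD=main@A [fix=A main=A]
After op 2 (branch): HEAD=main@A [dev=A fix=A main=A]
After op 3 (commit): HEAD=main@B [dev=A fix=A main=B]
After op 4 (checkout): HEAD=dev@A [dev=A fix=A main=B]
After op 5 (checkout): HEAD=main@B [dev=A fix=A main=B]
After op 6 (merge): HEAD=main@C [dev=A fix=A main=C]

Answer: A B C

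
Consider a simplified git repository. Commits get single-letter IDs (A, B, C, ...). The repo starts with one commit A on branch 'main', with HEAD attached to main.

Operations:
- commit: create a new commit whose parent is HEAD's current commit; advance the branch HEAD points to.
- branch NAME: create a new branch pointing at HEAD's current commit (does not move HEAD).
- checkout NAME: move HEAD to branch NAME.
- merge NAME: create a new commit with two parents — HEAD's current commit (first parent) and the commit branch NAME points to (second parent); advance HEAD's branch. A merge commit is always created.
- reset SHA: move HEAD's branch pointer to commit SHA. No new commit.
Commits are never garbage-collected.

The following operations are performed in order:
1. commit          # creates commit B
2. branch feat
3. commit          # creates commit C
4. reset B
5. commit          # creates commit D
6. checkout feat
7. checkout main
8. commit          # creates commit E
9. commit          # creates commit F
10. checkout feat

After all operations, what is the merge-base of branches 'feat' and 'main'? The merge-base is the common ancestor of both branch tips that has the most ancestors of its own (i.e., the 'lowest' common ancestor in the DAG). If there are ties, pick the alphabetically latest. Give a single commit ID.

Answer: B

Derivation:
After op 1 (commit): HEAD=main@B [main=B]
After op 2 (branch): HEAD=main@B [feat=B main=B]
After op 3 (commit): HEAD=main@C [feat=B main=C]
After op 4 (reset): HEAD=main@B [feat=B main=B]
After op 5 (commit): HEAD=main@D [feat=B main=D]
After op 6 (checkout): HEAD=feat@B [feat=B main=D]
After op 7 (checkout): HEAD=main@D [feat=B main=D]
After op 8 (commit): HEAD=main@E [feat=B main=E]
After op 9 (commit): HEAD=main@F [feat=B main=F]
After op 10 (checkout): HEAD=feat@B [feat=B main=F]
ancestors(feat=B): ['A', 'B']
ancestors(main=F): ['A', 'B', 'D', 'E', 'F']
common: ['A', 'B']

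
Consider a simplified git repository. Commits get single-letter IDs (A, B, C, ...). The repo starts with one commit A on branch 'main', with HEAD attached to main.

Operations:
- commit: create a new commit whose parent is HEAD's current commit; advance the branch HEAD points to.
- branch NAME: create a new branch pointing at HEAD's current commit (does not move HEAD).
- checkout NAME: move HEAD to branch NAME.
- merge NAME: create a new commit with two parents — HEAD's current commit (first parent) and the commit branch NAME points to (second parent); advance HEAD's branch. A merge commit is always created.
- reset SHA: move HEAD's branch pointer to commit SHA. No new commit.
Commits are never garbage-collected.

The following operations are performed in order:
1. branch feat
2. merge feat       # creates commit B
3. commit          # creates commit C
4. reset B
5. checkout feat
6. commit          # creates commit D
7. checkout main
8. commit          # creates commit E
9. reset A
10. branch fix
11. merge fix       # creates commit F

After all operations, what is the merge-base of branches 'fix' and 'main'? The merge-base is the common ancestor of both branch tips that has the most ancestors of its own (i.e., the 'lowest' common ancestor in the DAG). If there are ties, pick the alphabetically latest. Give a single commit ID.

After op 1 (branch): HEAD=main@A [feat=A main=A]
After op 2 (merge): HEAD=main@B [feat=A main=B]
After op 3 (commit): HEAD=main@C [feat=A main=C]
After op 4 (reset): HEAD=main@B [feat=A main=B]
After op 5 (checkout): HEAD=feat@A [feat=A main=B]
After op 6 (commit): HEAD=feat@D [feat=D main=B]
After op 7 (checkout): HEAD=main@B [feat=D main=B]
After op 8 (commit): HEAD=main@E [feat=D main=E]
After op 9 (reset): HEAD=main@A [feat=D main=A]
After op 10 (branch): HEAD=main@A [feat=D fix=A main=A]
After op 11 (merge): HEAD=main@F [feat=D fix=A main=F]
ancestors(fix=A): ['A']
ancestors(main=F): ['A', 'F']
common: ['A']

Answer: A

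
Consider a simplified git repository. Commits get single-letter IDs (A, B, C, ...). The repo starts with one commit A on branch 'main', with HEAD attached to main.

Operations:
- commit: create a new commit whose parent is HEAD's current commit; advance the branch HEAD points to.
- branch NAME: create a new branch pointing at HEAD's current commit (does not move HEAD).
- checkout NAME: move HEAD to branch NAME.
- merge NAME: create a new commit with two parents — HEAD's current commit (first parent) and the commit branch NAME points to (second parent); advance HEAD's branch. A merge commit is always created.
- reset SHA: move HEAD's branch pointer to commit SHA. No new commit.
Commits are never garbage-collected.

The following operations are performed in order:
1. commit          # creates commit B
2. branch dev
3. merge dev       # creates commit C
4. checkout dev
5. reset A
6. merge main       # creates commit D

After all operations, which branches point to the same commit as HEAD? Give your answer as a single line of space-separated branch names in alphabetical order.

Answer: dev

Derivation:
After op 1 (commit): HEAD=main@B [main=B]
After op 2 (branch): HEAD=main@B [dev=B main=B]
After op 3 (merge): HEAD=main@C [dev=B main=C]
After op 4 (checkout): HEAD=dev@B [dev=B main=C]
After op 5 (reset): HEAD=dev@A [dev=A main=C]
After op 6 (merge): HEAD=dev@D [dev=D main=C]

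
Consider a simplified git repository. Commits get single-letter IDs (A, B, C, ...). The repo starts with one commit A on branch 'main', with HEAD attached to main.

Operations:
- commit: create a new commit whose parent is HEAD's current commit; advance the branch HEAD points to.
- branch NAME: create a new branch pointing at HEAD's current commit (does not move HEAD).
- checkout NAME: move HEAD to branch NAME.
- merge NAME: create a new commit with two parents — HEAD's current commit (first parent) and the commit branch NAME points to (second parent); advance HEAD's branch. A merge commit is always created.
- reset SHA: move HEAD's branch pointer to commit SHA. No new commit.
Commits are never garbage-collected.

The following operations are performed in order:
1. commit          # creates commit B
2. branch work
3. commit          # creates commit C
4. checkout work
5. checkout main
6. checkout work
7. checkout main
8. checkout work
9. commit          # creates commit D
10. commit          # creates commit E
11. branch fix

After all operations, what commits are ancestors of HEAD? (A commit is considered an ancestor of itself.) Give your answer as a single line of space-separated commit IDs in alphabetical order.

After op 1 (commit): HEAD=main@B [main=B]
After op 2 (branch): HEAD=main@B [main=B work=B]
After op 3 (commit): HEAD=main@C [main=C work=B]
After op 4 (checkout): HEAD=work@B [main=C work=B]
After op 5 (checkout): HEAD=main@C [main=C work=B]
After op 6 (checkout): HEAD=work@B [main=C work=B]
After op 7 (checkout): HEAD=main@C [main=C work=B]
After op 8 (checkout): HEAD=work@B [main=C work=B]
After op 9 (commit): HEAD=work@D [main=C work=D]
After op 10 (commit): HEAD=work@E [main=C work=E]
After op 11 (branch): HEAD=work@E [fix=E main=C work=E]

Answer: A B D E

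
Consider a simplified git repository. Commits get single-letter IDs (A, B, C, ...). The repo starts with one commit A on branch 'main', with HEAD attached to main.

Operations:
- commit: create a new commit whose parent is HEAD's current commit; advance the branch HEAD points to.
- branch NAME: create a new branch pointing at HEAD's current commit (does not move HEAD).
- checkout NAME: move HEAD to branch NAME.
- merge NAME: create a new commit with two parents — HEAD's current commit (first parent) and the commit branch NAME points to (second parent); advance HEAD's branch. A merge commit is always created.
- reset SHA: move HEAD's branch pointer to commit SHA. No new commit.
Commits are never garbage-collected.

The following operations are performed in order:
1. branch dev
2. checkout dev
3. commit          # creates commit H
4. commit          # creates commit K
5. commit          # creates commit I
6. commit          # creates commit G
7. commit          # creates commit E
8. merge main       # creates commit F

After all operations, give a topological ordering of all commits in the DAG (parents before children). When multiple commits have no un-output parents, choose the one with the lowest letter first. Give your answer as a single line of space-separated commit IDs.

After op 1 (branch): HEAD=main@A [dev=A main=A]
After op 2 (checkout): HEAD=dev@A [dev=A main=A]
After op 3 (commit): HEAD=dev@H [dev=H main=A]
After op 4 (commit): HEAD=dev@K [dev=K main=A]
After op 5 (commit): HEAD=dev@I [dev=I main=A]
After op 6 (commit): HEAD=dev@G [dev=G main=A]
After op 7 (commit): HEAD=dev@E [dev=E main=A]
After op 8 (merge): HEAD=dev@F [dev=F main=A]
commit A: parents=[]
commit E: parents=['G']
commit F: parents=['E', 'A']
commit G: parents=['I']
commit H: parents=['A']
commit I: parents=['K']
commit K: parents=['H']

Answer: A H K I G E F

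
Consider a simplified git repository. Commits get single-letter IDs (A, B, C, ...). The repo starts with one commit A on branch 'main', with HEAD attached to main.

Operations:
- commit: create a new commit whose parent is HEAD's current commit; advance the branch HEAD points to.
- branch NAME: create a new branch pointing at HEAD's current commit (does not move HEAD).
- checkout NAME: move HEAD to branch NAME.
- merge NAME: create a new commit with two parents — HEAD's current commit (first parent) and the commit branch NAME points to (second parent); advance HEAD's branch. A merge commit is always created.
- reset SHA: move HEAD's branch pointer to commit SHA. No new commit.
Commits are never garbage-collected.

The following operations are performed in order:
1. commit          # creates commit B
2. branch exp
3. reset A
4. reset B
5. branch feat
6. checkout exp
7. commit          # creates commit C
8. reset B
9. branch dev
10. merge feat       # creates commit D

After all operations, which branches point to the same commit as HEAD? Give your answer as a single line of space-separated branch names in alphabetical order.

After op 1 (commit): HEAD=main@B [main=B]
After op 2 (branch): HEAD=main@B [exp=B main=B]
After op 3 (reset): HEAD=main@A [exp=B main=A]
After op 4 (reset): HEAD=main@B [exp=B main=B]
After op 5 (branch): HEAD=main@B [exp=B feat=B main=B]
After op 6 (checkout): HEAD=exp@B [exp=B feat=B main=B]
After op 7 (commit): HEAD=exp@C [exp=C feat=B main=B]
After op 8 (reset): HEAD=exp@B [exp=B feat=B main=B]
After op 9 (branch): HEAD=exp@B [dev=B exp=B feat=B main=B]
After op 10 (merge): HEAD=exp@D [dev=B exp=D feat=B main=B]

Answer: exp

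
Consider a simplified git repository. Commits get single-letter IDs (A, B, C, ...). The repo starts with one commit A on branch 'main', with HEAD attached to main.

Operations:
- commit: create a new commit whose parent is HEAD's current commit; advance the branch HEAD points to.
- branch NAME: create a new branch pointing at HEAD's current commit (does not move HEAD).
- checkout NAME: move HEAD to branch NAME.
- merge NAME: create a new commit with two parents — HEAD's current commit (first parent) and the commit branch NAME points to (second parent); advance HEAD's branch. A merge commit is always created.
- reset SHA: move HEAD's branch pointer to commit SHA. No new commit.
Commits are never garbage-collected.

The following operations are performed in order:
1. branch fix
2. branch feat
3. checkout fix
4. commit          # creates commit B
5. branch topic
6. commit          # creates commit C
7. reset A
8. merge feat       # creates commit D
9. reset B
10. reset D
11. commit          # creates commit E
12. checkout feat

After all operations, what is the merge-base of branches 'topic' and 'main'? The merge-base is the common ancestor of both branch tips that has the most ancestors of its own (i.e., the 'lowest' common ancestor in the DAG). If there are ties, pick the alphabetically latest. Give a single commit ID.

After op 1 (branch): HEAD=main@A [fix=A main=A]
After op 2 (branch): HEAD=main@A [feat=A fix=A main=A]
After op 3 (checkout): HEAD=fix@A [feat=A fix=A main=A]
After op 4 (commit): HEAD=fix@B [feat=A fix=B main=A]
After op 5 (branch): HEAD=fix@B [feat=A fix=B main=A topic=B]
After op 6 (commit): HEAD=fix@C [feat=A fix=C main=A topic=B]
After op 7 (reset): HEAD=fix@A [feat=A fix=A main=A topic=B]
After op 8 (merge): HEAD=fix@D [feat=A fix=D main=A topic=B]
After op 9 (reset): HEAD=fix@B [feat=A fix=B main=A topic=B]
After op 10 (reset): HEAD=fix@D [feat=A fix=D main=A topic=B]
After op 11 (commit): HEAD=fix@E [feat=A fix=E main=A topic=B]
After op 12 (checkout): HEAD=feat@A [feat=A fix=E main=A topic=B]
ancestors(topic=B): ['A', 'B']
ancestors(main=A): ['A']
common: ['A']

Answer: A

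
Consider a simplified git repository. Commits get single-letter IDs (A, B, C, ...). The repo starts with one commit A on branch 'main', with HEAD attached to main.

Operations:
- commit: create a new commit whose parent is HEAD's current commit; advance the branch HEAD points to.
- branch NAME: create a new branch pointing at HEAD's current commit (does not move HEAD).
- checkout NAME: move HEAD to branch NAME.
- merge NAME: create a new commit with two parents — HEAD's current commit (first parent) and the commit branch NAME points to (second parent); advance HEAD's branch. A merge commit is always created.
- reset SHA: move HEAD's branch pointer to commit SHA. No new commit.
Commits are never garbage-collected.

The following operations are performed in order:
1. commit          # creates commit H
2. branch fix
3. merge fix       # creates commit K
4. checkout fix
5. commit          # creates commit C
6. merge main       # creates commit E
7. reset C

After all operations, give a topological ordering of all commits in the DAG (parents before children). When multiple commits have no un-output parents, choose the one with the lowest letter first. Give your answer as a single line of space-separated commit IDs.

Answer: A H C K E

Derivation:
After op 1 (commit): HEAD=main@H [main=H]
After op 2 (branch): HEAD=main@H [fix=H main=H]
After op 3 (merge): HEAD=main@K [fix=H main=K]
After op 4 (checkout): HEAD=fix@H [fix=H main=K]
After op 5 (commit): HEAD=fix@C [fix=C main=K]
After op 6 (merge): HEAD=fix@E [fix=E main=K]
After op 7 (reset): HEAD=fix@C [fix=C main=K]
commit A: parents=[]
commit C: parents=['H']
commit E: parents=['C', 'K']
commit H: parents=['A']
commit K: parents=['H', 'H']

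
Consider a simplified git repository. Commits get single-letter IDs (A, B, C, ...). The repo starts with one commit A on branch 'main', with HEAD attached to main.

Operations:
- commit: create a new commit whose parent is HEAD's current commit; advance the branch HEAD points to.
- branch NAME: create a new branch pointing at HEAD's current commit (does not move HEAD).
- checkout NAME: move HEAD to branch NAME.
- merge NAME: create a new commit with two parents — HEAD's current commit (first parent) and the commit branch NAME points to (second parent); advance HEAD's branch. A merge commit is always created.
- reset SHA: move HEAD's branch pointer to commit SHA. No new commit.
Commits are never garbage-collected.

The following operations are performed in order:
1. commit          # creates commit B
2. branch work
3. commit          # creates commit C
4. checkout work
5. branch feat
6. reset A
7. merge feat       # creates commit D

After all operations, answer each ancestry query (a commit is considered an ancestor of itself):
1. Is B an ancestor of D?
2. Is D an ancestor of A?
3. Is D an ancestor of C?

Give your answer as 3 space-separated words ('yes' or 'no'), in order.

After op 1 (commit): HEAD=main@B [main=B]
After op 2 (branch): HEAD=main@B [main=B work=B]
After op 3 (commit): HEAD=main@C [main=C work=B]
After op 4 (checkout): HEAD=work@B [main=C work=B]
After op 5 (branch): HEAD=work@B [feat=B main=C work=B]
After op 6 (reset): HEAD=work@A [feat=B main=C work=A]
After op 7 (merge): HEAD=work@D [feat=B main=C work=D]
ancestors(D) = {A,B,D}; B in? yes
ancestors(A) = {A}; D in? no
ancestors(C) = {A,B,C}; D in? no

Answer: yes no no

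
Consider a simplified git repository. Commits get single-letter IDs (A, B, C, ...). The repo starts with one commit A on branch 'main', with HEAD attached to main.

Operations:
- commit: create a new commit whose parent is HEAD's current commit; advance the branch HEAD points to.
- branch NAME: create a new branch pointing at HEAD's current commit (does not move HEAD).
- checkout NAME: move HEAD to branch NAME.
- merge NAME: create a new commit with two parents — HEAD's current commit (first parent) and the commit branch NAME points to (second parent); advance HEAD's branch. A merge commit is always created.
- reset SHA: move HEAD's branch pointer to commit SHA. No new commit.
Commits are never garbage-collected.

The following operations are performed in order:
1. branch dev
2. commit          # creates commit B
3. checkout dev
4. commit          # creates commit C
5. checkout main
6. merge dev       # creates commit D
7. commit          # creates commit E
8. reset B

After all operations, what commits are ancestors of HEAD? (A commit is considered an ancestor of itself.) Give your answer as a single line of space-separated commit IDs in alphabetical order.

Answer: A B

Derivation:
After op 1 (branch): HEAD=main@A [dev=A main=A]
After op 2 (commit): HEAD=main@B [dev=A main=B]
After op 3 (checkout): HEAD=dev@A [dev=A main=B]
After op 4 (commit): HEAD=dev@C [dev=C main=B]
After op 5 (checkout): HEAD=main@B [dev=C main=B]
After op 6 (merge): HEAD=main@D [dev=C main=D]
After op 7 (commit): HEAD=main@E [dev=C main=E]
After op 8 (reset): HEAD=main@B [dev=C main=B]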